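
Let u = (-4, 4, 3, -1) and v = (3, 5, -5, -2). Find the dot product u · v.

-5

u · v = (-4)·3 + 4·5 + 3·(-5) + (-1)·(-2) = -12 + 20 - 15 + 2 = -5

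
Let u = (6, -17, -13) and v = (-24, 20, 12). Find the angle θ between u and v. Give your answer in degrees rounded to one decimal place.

u · v = 6·(-24) + (-17)·20 + (-13)·12 = -144 - 340 - 156 = -640
|u|² = 36 + 289 + 169 = 494,  |u| = √494 ≈ 22.226111
|v|² = 576 + 400 + 144 = 1120,  |v| = √1120 ≈ 33.466401
cos θ = -640 / (22.226111 · 33.466401) ≈ -0.86041
θ = arccos(-0.86041) ≈ 149.4°

149.4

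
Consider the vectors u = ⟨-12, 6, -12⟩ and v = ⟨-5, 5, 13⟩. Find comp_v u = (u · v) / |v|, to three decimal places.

u · v = (-12)·(-5) + 6·5 + (-12)·13 = 60 + 30 - 156 = -66
|v| = √(25 + 25 + 169) = √219 ≈ 14.7986
comp_v u = -66 / √219 ≈ -4.460

-4.460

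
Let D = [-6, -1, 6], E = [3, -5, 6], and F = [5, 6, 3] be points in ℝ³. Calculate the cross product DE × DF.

DE = (9, -4, 0)
DF = (11, 7, -3)
i: (-4)·(-3) - 0·7 = 12 - 0 = 12
j: 0·11 - 9·(-3) = 0 - (-27) = 27
k: 9·7 - (-4)·11 = 63 - (-44) = 107
DE × DF = (12, 27, 107)

(12, 27, 107)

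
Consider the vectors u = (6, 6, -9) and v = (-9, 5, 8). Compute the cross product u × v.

i: 6·8 - (-9)·5 = 48 - (-45) = 93
j: (-9)·(-9) - 6·8 = 81 - 48 = 33
k: 6·5 - 6·(-9) = 30 - (-54) = 84
u × v = (93, 33, 84)

(93, 33, 84)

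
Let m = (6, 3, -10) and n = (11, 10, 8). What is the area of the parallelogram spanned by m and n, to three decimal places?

i: 3·8 - (-10)·10 = 24 - (-100) = 124
j: (-10)·11 - 6·8 = -110 - 48 = -158
k: 6·10 - 3·11 = 60 - 33 = 27
m × n = (124, -158, 27)
|m × n| = √(124² + (-158)² + 27²) = √41069 ≈ 202.6549

202.655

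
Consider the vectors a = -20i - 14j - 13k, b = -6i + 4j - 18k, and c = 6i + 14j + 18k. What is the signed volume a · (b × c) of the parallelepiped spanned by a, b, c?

-5076

b × c:
i: 4·18 - (-18)·14 = 72 - (-252) = 324
j: (-18)·6 - (-6)·18 = -108 - (-108) = 0
k: (-6)·14 - 4·6 = -84 - 24 = -108
b × c = (324, 0, -108)
a · (b × c) = (-20)·324 + (-14)·0 + (-13)·(-108) = -6480 + 0 + 1404 = -5076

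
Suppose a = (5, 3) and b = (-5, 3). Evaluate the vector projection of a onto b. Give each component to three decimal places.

a · b = 5·(-5) + 3·3 = -25 + 9 = -16
|b|² = 25 + 9 = 34
proj_b a = (-16/34) · (-5, 3) ≈ (2.353, -1.412)

(2.353, -1.412)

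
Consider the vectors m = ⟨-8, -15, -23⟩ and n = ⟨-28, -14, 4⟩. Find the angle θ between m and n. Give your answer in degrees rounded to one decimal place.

67.7

m · n = (-8)·(-28) + (-15)·(-14) + (-23)·4 = 224 + 210 - 92 = 342
|m|² = 64 + 225 + 529 = 818,  |m| = √818 ≈ 28.600699
|n|² = 784 + 196 + 16 = 996,  |n| = √996 ≈ 31.559468
cos θ = 342 / (28.600699 · 31.559468) ≈ 0.37890
θ = arccos(0.37890) ≈ 67.7°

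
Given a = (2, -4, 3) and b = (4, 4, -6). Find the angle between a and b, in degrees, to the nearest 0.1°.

a · b = 2·4 + (-4)·4 + 3·(-6) = 8 - 16 - 18 = -26
|a|² = 4 + 16 + 9 = 29,  |a| = √29 ≈ 5.385165
|b|² = 16 + 16 + 36 = 68,  |b| = √68 ≈ 8.246211
cos θ = -26 / (5.385165 · 8.246211) ≈ -0.58549
θ = arccos(-0.58549) ≈ 125.8°

125.8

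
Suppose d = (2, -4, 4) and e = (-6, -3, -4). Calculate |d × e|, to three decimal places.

44.045

i: (-4)·(-4) - 4·(-3) = 16 - (-12) = 28
j: 4·(-6) - 2·(-4) = -24 - (-8) = -16
k: 2·(-3) - (-4)·(-6) = -6 - 24 = -30
d × e = (28, -16, -30)
|d × e| = √(28² + (-16)² + (-30)²) = √1940 ≈ 44.0454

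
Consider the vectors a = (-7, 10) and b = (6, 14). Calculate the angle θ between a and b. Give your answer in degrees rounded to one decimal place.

a · b = (-7)·6 + 10·14 = -42 + 140 = 98
|a|² = 49 + 100 = 149,  |a| = √149 ≈ 12.206556
|b|² = 36 + 196 = 232,  |b| = √232 ≈ 15.231546
cos θ = 98 / (12.206556 · 15.231546) ≈ 0.52710
θ = arccos(0.52710) ≈ 58.2°

58.2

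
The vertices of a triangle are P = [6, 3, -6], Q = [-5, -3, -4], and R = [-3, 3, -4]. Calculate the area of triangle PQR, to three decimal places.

27.731

PQ = (-11, -6, 2),  PR = (-9, 0, 2)
i: (-6)·2 - 2·0 = -12 - 0 = -12
j: 2·(-9) - (-11)·2 = -18 - (-22) = 4
k: (-11)·0 - (-6)·(-9) = 0 - 54 = -54
PQ × PR = (-12, 4, -54)
|PQ × PR| = √3076 ≈ 55.4617
area = ½ · 55.4617 ≈ 27.731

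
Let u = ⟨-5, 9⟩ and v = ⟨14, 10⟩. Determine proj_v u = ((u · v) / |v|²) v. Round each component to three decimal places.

u · v = (-5)·14 + 9·10 = -70 + 90 = 20
|v|² = 196 + 100 = 296
proj_v u = (20/296) · (14, 10) ≈ (0.946, 0.676)

(0.946, 0.676)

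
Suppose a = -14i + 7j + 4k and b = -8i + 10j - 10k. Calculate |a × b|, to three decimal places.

220.771

i: 7·(-10) - 4·10 = -70 - 40 = -110
j: 4·(-8) - (-14)·(-10) = -32 - 140 = -172
k: (-14)·10 - 7·(-8) = -140 - (-56) = -84
a × b = (-110, -172, -84)
|a × b| = √((-110)² + (-172)² + (-84)²) = √48740 ≈ 220.7714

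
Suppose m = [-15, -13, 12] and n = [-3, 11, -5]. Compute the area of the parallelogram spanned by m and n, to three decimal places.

i: (-13)·(-5) - 12·11 = 65 - 132 = -67
j: 12·(-3) - (-15)·(-5) = -36 - 75 = -111
k: (-15)·11 - (-13)·(-3) = -165 - 39 = -204
m × n = (-67, -111, -204)
|m × n| = √((-67)² + (-111)² + (-204)²) = √58426 ≈ 241.7147

241.715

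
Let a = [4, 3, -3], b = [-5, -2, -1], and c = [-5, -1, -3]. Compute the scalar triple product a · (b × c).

5

b × c:
i: (-2)·(-3) - (-1)·(-1) = 6 - 1 = 5
j: (-1)·(-5) - (-5)·(-3) = 5 - 15 = -10
k: (-5)·(-1) - (-2)·(-5) = 5 - 10 = -5
b × c = (5, -10, -5)
a · (b × c) = 4·5 + 3·(-10) + (-3)·(-5) = 20 - 30 + 15 = 5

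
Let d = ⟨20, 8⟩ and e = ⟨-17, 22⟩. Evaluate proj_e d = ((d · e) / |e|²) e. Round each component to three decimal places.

d · e = 20·(-17) + 8·22 = -340 + 176 = -164
|e|² = 289 + 484 = 773
proj_e d = (-164/773) · (-17, 22) ≈ (3.607, -4.668)

(3.607, -4.668)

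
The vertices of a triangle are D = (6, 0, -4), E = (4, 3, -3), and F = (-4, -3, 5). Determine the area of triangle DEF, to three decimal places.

DE = (-2, 3, 1),  DF = (-10, -3, 9)
i: 3·9 - 1·(-3) = 27 - (-3) = 30
j: 1·(-10) - (-2)·9 = -10 - (-18) = 8
k: (-2)·(-3) - 3·(-10) = 6 - (-30) = 36
DE × DF = (30, 8, 36)
|DE × DF| = √2260 ≈ 47.5395
area = ½ · 47.5395 ≈ 23.770

23.770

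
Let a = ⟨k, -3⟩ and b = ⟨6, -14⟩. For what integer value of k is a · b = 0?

a · b = k·6 + (-3)·(-14) = 42 + 6k
Set equal to 0: 6k = -42, so k = -7.

-7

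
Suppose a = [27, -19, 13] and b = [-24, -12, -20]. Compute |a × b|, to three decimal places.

973.489

i: (-19)·(-20) - 13·(-12) = 380 - (-156) = 536
j: 13·(-24) - 27·(-20) = -312 - (-540) = 228
k: 27·(-12) - (-19)·(-24) = -324 - 456 = -780
a × b = (536, 228, -780)
|a × b| = √(536² + 228² + (-780)²) = √947680 ≈ 973.4886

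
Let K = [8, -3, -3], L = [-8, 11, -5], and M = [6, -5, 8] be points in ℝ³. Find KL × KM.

KL = (-16, 14, -2)
KM = (-2, -2, 11)
i: 14·11 - (-2)·(-2) = 154 - 4 = 150
j: (-2)·(-2) - (-16)·11 = 4 - (-176) = 180
k: (-16)·(-2) - 14·(-2) = 32 - (-28) = 60
KL × KM = (150, 180, 60)

(150, 180, 60)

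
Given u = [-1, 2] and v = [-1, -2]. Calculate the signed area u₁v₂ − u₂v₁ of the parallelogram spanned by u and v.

4

(-1)·(-2) - 2·(-1) = 2 - (-2) = 4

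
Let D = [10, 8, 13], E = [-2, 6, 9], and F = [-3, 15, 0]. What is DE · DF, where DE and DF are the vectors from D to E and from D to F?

194

DE = E − D = (-12, -2, -4)
DF = F − D = (-13, 7, -13)
DE · DF = (-12)·(-13) + (-2)·7 + (-4)·(-13) = 156 - 14 + 52 = 194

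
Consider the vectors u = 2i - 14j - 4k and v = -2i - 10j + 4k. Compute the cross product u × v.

i: (-14)·4 - (-4)·(-10) = -56 - 40 = -96
j: (-4)·(-2) - 2·4 = 8 - 8 = 0
k: 2·(-10) - (-14)·(-2) = -20 - 28 = -48
u × v = (-96, 0, -48)

(-96, 0, -48)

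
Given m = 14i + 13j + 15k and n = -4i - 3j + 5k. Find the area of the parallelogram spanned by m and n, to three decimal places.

i: 13·5 - 15·(-3) = 65 - (-45) = 110
j: 15·(-4) - 14·5 = -60 - 70 = -130
k: 14·(-3) - 13·(-4) = -42 - (-52) = 10
m × n = (110, -130, 10)
|m × n| = √(110² + (-130)² + 10²) = √29100 ≈ 170.5872

170.587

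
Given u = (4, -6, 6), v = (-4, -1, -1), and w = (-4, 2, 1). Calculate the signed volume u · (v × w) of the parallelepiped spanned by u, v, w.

-116

v × w:
i: (-1)·1 - (-1)·2 = -1 - (-2) = 1
j: (-1)·(-4) - (-4)·1 = 4 - (-4) = 8
k: (-4)·2 - (-1)·(-4) = -8 - 4 = -12
v × w = (1, 8, -12)
u · (v × w) = 4·1 + (-6)·8 + 6·(-12) = 4 - 48 - 72 = -116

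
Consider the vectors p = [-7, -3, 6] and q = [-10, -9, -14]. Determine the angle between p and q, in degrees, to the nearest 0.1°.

p · q = (-7)·(-10) + (-3)·(-9) + 6·(-14) = 70 + 27 - 84 = 13
|p|² = 49 + 9 + 36 = 94,  |p| = √94 ≈ 9.695360
|q|² = 100 + 81 + 196 = 377,  |q| = √377 ≈ 19.416488
cos θ = 13 / (9.695360 · 19.416488) ≈ 0.06906
θ = arccos(0.06906) ≈ 86.0°

86.0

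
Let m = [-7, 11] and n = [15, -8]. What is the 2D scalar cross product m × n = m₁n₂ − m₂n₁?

-109

(-7)·(-8) - 11·15 = 56 - 165 = -109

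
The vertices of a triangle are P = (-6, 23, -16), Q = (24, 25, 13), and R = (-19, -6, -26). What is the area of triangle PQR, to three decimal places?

589.980

PQ = (30, 2, 29),  PR = (-13, -29, -10)
i: 2·(-10) - 29·(-29) = -20 - (-841) = 821
j: 29·(-13) - 30·(-10) = -377 - (-300) = -77
k: 30·(-29) - 2·(-13) = -870 - (-26) = -844
PQ × PR = (821, -77, -844)
|PQ × PR| = √1392306 ≈ 1179.9602
area = ½ · 1179.9602 ≈ 589.980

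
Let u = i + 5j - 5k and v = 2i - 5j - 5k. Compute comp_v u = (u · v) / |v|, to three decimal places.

0.272

u · v = 1·2 + 5·(-5) + (-5)·(-5) = 2 - 25 + 25 = 2
|v| = √(4 + 25 + 25) = √54 ≈ 7.3485
comp_v u = 2 / √54 ≈ 0.272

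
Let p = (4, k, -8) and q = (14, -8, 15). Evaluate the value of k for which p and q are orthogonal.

p · q = 4·14 + k·(-8) + (-8)·15 = -64 - 8k
Set equal to 0: -8k = 64, so k = -8.

-8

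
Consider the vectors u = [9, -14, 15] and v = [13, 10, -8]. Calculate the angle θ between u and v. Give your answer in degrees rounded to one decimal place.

u · v = 9·13 + (-14)·10 + 15·(-8) = 117 - 140 - 120 = -143
|u|² = 81 + 196 + 225 = 502,  |u| = √502 ≈ 22.405357
|v|² = 169 + 100 + 64 = 333,  |v| = √333 ≈ 18.248288
cos θ = -143 / (22.405357 · 18.248288) ≈ -0.34975
θ = arccos(-0.34975) ≈ 110.5°

110.5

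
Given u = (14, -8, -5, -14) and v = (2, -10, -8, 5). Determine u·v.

78

u · v = 14·2 + (-8)·(-10) + (-5)·(-8) + (-14)·5 = 28 + 80 + 40 - 70 = 78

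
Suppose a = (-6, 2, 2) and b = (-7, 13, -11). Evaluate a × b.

(-48, -80, -64)

i: 2·(-11) - 2·13 = -22 - 26 = -48
j: 2·(-7) - (-6)·(-11) = -14 - 66 = -80
k: (-6)·13 - 2·(-7) = -78 - (-14) = -64
a × b = (-48, -80, -64)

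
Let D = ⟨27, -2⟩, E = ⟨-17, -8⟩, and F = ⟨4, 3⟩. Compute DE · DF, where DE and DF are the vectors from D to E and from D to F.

DE = E − D = (-44, -6)
DF = F − D = (-23, 5)
DE · DF = (-44)·(-23) + (-6)·5 = 1012 - 30 = 982

982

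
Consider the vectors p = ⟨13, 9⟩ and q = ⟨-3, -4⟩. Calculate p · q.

-75

p · q = 13·(-3) + 9·(-4) = -39 - 36 = -75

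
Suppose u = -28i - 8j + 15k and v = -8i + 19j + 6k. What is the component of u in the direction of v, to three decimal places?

7.545

u · v = (-28)·(-8) + (-8)·19 + 15·6 = 224 - 152 + 90 = 162
|v| = √(64 + 361 + 36) = √461 ≈ 21.4709
comp_v u = 162 / √461 ≈ 7.545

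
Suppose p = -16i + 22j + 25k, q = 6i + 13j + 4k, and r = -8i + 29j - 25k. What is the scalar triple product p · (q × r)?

16602

q × r:
i: 13·(-25) - 4·29 = -325 - 116 = -441
j: 4·(-8) - 6·(-25) = -32 - (-150) = 118
k: 6·29 - 13·(-8) = 174 - (-104) = 278
q × r = (-441, 118, 278)
p · (q × r) = (-16)·(-441) + 22·118 + 25·278 = 7056 + 2596 + 6950 = 16602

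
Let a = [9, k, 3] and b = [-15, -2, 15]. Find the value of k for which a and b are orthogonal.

a · b = 9·(-15) + k·(-2) + 3·15 = -90 - 2k
Set equal to 0: -2k = 90, so k = -45.

-45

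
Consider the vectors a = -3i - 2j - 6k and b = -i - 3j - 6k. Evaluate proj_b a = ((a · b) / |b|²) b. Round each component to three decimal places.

(-0.978, -2.935, -5.870)

a · b = (-3)·(-1) + (-2)·(-3) + (-6)·(-6) = 3 + 6 + 36 = 45
|b|² = 1 + 9 + 36 = 46
proj_b a = (45/46) · (-1, -3, -6) ≈ (-0.978, -2.935, -5.870)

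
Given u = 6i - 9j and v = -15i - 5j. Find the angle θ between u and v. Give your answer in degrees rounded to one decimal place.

u · v = 6·(-15) + (-9)·(-5) = -90 + 45 = -45
|u|² = 36 + 81 = 117,  |u| = √117 ≈ 10.816654
|v|² = 225 + 25 = 250,  |v| = √250 ≈ 15.811388
cos θ = -45 / (10.816654 · 15.811388) ≈ -0.26312
θ = arccos(-0.26312) ≈ 105.3°

105.3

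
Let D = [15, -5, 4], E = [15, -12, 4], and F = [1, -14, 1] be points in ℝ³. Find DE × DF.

DE = (0, -7, 0)
DF = (-14, -9, -3)
i: (-7)·(-3) - 0·(-9) = 21 - 0 = 21
j: 0·(-14) - 0·(-3) = 0 - 0 = 0
k: 0·(-9) - (-7)·(-14) = 0 - 98 = -98
DE × DF = (21, 0, -98)

(21, 0, -98)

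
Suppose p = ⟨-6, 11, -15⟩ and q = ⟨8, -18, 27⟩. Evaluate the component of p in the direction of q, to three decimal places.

-19.478

p · q = (-6)·8 + 11·(-18) + (-15)·27 = -48 - 198 - 405 = -651
|q| = √(64 + 324 + 729) = √1117 ≈ 33.4215
comp_q p = -651 / √1117 ≈ -19.478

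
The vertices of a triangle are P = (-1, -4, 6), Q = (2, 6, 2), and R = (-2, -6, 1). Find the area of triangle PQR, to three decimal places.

PQ = (3, 10, -4),  PR = (-1, -2, -5)
i: 10·(-5) - (-4)·(-2) = -50 - 8 = -58
j: (-4)·(-1) - 3·(-5) = 4 - (-15) = 19
k: 3·(-2) - 10·(-1) = -6 - (-10) = 4
PQ × PR = (-58, 19, 4)
|PQ × PR| = √3741 ≈ 61.1637
area = ½ · 61.1637 ≈ 30.582

30.582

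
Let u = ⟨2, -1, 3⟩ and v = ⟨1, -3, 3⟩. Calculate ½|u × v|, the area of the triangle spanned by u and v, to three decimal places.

4.183

i: (-1)·3 - 3·(-3) = -3 - (-9) = 6
j: 3·1 - 2·3 = 3 - 6 = -3
k: 2·(-3) - (-1)·1 = -6 - (-1) = -5
u × v = (6, -3, -5)
|u × v| = √(6² + (-3)² + (-5)²) = √70 ≈ 8.3666
area = ½ · 8.3666 ≈ 4.183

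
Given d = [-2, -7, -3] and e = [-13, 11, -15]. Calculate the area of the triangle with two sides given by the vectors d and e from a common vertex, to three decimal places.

i: (-7)·(-15) - (-3)·11 = 105 - (-33) = 138
j: (-3)·(-13) - (-2)·(-15) = 39 - 30 = 9
k: (-2)·11 - (-7)·(-13) = -22 - 91 = -113
d × e = (138, 9, -113)
|d × e| = √(138² + 9² + (-113)²) = √31894 ≈ 178.5889
area = ½ · 178.5889 ≈ 89.294

89.294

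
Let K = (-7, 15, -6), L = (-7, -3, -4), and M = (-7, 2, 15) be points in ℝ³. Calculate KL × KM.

KL = (0, -18, 2)
KM = (0, -13, 21)
i: (-18)·21 - 2·(-13) = -378 - (-26) = -352
j: 2·0 - 0·21 = 0 - 0 = 0
k: 0·(-13) - (-18)·0 = 0 - 0 = 0
KL × KM = (-352, 0, 0)

(-352, 0, 0)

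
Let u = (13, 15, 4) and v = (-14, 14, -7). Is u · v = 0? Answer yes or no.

u · v = 13·(-14) + 15·14 + 4·(-7) = -182 + 210 - 28 = 0
Zero, so the vectors are orthogonal.

yes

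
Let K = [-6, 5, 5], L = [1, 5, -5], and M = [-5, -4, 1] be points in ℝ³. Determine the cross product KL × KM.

KL = (7, 0, -10)
KM = (1, -9, -4)
i: 0·(-4) - (-10)·(-9) = 0 - 90 = -90
j: (-10)·1 - 7·(-4) = -10 - (-28) = 18
k: 7·(-9) - 0·1 = -63 - 0 = -63
KL × KM = (-90, 18, -63)

(-90, 18, -63)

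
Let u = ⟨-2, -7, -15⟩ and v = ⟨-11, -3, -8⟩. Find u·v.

163

u · v = (-2)·(-11) + (-7)·(-3) + (-15)·(-8) = 22 + 21 + 120 = 163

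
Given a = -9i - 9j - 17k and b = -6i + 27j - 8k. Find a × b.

(531, 30, -297)

i: (-9)·(-8) - (-17)·27 = 72 - (-459) = 531
j: (-17)·(-6) - (-9)·(-8) = 102 - 72 = 30
k: (-9)·27 - (-9)·(-6) = -243 - 54 = -297
a × b = (531, 30, -297)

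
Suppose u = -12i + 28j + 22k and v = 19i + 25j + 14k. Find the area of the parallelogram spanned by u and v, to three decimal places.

1029.847

i: 28·14 - 22·25 = 392 - 550 = -158
j: 22·19 - (-12)·14 = 418 - (-168) = 586
k: (-12)·25 - 28·19 = -300 - 532 = -832
u × v = (-158, 586, -832)
|u × v| = √((-158)² + 586² + (-832)²) = √1060584 ≈ 1029.8466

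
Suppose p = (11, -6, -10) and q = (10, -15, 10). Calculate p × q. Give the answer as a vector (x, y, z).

i: (-6)·10 - (-10)·(-15) = -60 - 150 = -210
j: (-10)·10 - 11·10 = -100 - 110 = -210
k: 11·(-15) - (-6)·10 = -165 - (-60) = -105
p × q = (-210, -210, -105)

(-210, -210, -105)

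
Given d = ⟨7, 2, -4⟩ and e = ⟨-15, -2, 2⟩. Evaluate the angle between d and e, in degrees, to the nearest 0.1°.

d · e = 7·(-15) + 2·(-2) + (-4)·2 = -105 - 4 - 8 = -117
|d|² = 49 + 4 + 16 = 69,  |d| = √69 ≈ 8.306624
|e|² = 225 + 4 + 4 = 233,  |e| = √233 ≈ 15.264338
cos θ = -117 / (8.306624 · 15.264338) ≈ -0.92275
θ = arccos(-0.92275) ≈ 157.3°

157.3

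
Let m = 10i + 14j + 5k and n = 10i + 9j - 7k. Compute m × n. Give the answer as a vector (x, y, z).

i: 14·(-7) - 5·9 = -98 - 45 = -143
j: 5·10 - 10·(-7) = 50 - (-70) = 120
k: 10·9 - 14·10 = 90 - 140 = -50
m × n = (-143, 120, -50)

(-143, 120, -50)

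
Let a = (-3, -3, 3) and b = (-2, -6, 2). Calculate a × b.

(12, 0, 12)

i: (-3)·2 - 3·(-6) = -6 - (-18) = 12
j: 3·(-2) - (-3)·2 = -6 - (-6) = 0
k: (-3)·(-6) - (-3)·(-2) = 18 - 6 = 12
a × b = (12, 0, 12)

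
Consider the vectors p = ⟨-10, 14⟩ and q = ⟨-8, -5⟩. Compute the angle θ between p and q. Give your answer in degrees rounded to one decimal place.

p · q = (-10)·(-8) + 14·(-5) = 80 - 70 = 10
|p|² = 100 + 196 = 296,  |p| = √296 ≈ 17.204651
|q|² = 64 + 25 = 89,  |q| = √89 ≈ 9.433981
cos θ = 10 / (17.204651 · 9.433981) ≈ 0.06161
θ = arccos(0.06161) ≈ 86.5°

86.5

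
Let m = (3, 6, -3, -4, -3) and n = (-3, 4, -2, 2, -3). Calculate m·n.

m · n = 3·(-3) + 6·4 + (-3)·(-2) + (-4)·2 + (-3)·(-3) = -9 + 24 + 6 - 8 + 9 = 22

22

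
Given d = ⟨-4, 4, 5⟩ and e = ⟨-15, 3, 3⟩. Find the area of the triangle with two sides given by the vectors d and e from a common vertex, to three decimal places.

i: 4·3 - 5·3 = 12 - 15 = -3
j: 5·(-15) - (-4)·3 = -75 - (-12) = -63
k: (-4)·3 - 4·(-15) = -12 - (-60) = 48
d × e = (-3, -63, 48)
|d × e| = √((-3)² + (-63)² + 48²) = √6282 ≈ 79.2591
area = ½ · 79.2591 ≈ 39.630

39.630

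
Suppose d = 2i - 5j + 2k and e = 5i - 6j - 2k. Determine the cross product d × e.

(22, 14, 13)

i: (-5)·(-2) - 2·(-6) = 10 - (-12) = 22
j: 2·5 - 2·(-2) = 10 - (-4) = 14
k: 2·(-6) - (-5)·5 = -12 - (-25) = 13
d × e = (22, 14, 13)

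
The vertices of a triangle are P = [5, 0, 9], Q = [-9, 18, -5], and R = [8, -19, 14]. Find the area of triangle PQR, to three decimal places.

138.477

PQ = (-14, 18, -14),  PR = (3, -19, 5)
i: 18·5 - (-14)·(-19) = 90 - 266 = -176
j: (-14)·3 - (-14)·5 = -42 - (-70) = 28
k: (-14)·(-19) - 18·3 = 266 - 54 = 212
PQ × PR = (-176, 28, 212)
|PQ × PR| = √76704 ≈ 276.9549
area = ½ · 276.9549 ≈ 138.477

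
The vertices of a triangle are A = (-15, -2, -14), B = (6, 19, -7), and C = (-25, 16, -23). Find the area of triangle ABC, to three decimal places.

338.796

AB = (21, 21, 7),  AC = (-10, 18, -9)
i: 21·(-9) - 7·18 = -189 - 126 = -315
j: 7·(-10) - 21·(-9) = -70 - (-189) = 119
k: 21·18 - 21·(-10) = 378 - (-210) = 588
AB × AC = (-315, 119, 588)
|AB × AC| = √459130 ≈ 677.5913
area = ½ · 677.5913 ≈ 338.796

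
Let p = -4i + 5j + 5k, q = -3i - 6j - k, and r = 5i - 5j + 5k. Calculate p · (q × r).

q × r:
i: (-6)·5 - (-1)·(-5) = -30 - 5 = -35
j: (-1)·5 - (-3)·5 = -5 - (-15) = 10
k: (-3)·(-5) - (-6)·5 = 15 - (-30) = 45
q × r = (-35, 10, 45)
p · (q × r) = (-4)·(-35) + 5·10 + 5·45 = 140 + 50 + 225 = 415

415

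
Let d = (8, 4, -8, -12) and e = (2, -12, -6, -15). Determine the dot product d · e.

d · e = 8·2 + 4·(-12) + (-8)·(-6) + (-12)·(-15) = 16 - 48 + 48 + 180 = 196

196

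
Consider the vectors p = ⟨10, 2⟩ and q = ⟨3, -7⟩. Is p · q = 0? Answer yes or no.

no

p · q = 10·3 + 2·(-7) = 30 - 14 = 16
Nonzero, so the vectors are not orthogonal.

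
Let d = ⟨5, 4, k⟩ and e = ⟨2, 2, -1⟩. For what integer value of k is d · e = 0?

d · e = 5·2 + 4·2 + k·(-1) = 18 - 1k
Set equal to 0: -1k = -18, so k = 18.

18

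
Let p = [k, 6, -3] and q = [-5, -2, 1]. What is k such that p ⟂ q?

p · q = k·(-5) + 6·(-2) + (-3)·1 = -15 - 5k
Set equal to 0: -5k = 15, so k = -3.

-3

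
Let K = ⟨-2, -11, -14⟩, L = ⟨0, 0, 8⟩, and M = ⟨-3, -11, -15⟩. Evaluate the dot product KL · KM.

-24

KL = L − K = (2, 11, 22)
KM = M − K = (-1, 0, -1)
KL · KM = 2·(-1) + 11·0 + 22·(-1) = -2 + 0 - 22 = -24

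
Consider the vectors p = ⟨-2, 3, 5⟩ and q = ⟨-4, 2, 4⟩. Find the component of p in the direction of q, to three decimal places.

p · q = (-2)·(-4) + 3·2 + 5·4 = 8 + 6 + 20 = 34
|q| = √(16 + 4 + 16) = √36 ≈ 6.0000
comp_q p = 34 / √36 ≈ 5.667

5.667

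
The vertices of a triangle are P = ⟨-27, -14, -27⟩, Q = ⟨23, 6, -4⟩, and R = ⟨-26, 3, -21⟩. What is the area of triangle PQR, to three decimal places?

458.004

PQ = (50, 20, 23),  PR = (1, 17, 6)
i: 20·6 - 23·17 = 120 - 391 = -271
j: 23·1 - 50·6 = 23 - 300 = -277
k: 50·17 - 20·1 = 850 - 20 = 830
PQ × PR = (-271, -277, 830)
|PQ × PR| = √839070 ≈ 916.0076
area = ½ · 916.0076 ≈ 458.004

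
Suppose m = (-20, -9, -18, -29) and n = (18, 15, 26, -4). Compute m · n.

m · n = (-20)·18 + (-9)·15 + (-18)·26 + (-29)·(-4) = -360 - 135 - 468 + 116 = -847

-847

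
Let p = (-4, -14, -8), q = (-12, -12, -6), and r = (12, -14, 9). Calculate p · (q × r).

q × r:
i: (-12)·9 - (-6)·(-14) = -108 - 84 = -192
j: (-6)·12 - (-12)·9 = -72 - (-108) = 36
k: (-12)·(-14) - (-12)·12 = 168 - (-144) = 312
q × r = (-192, 36, 312)
p · (q × r) = (-4)·(-192) + (-14)·36 + (-8)·312 = 768 - 504 - 2496 = -2232

-2232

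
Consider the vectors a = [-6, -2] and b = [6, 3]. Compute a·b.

a · b = (-6)·6 + (-2)·3 = -36 - 6 = -42

-42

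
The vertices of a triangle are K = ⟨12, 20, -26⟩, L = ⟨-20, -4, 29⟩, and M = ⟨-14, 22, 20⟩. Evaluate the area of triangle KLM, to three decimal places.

698.016

KL = (-32, -24, 55),  KM = (-26, 2, 46)
i: (-24)·46 - 55·2 = -1104 - 110 = -1214
j: 55·(-26) - (-32)·46 = -1430 - (-1472) = 42
k: (-32)·2 - (-24)·(-26) = -64 - 624 = -688
KL × KM = (-1214, 42, -688)
|KL × KM| = √1948904 ≈ 1396.0315
area = ½ · 1396.0315 ≈ 698.016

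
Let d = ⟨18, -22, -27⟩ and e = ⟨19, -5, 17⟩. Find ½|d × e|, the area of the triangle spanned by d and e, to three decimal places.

i: (-22)·17 - (-27)·(-5) = -374 - 135 = -509
j: (-27)·19 - 18·17 = -513 - 306 = -819
k: 18·(-5) - (-22)·19 = -90 - (-418) = 328
d × e = (-509, -819, 328)
|d × e| = √((-509)² + (-819)² + 328²) = √1037426 ≈ 1018.5411
area = ½ · 1018.5411 ≈ 509.271

509.271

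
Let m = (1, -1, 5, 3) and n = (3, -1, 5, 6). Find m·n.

m · n = 1·3 + (-1)·(-1) + 5·5 + 3·6 = 3 + 1 + 25 + 18 = 47

47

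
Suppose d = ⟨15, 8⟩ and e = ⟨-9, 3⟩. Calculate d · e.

d · e = 15·(-9) + 8·3 = -135 + 24 = -111

-111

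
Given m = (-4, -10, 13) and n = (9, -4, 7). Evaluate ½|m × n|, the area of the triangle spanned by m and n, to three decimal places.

90.257

i: (-10)·7 - 13·(-4) = -70 - (-52) = -18
j: 13·9 - (-4)·7 = 117 - (-28) = 145
k: (-4)·(-4) - (-10)·9 = 16 - (-90) = 106
m × n = (-18, 145, 106)
|m × n| = √((-18)² + 145² + 106²) = √32585 ≈ 180.5132
area = ½ · 180.5132 ≈ 90.257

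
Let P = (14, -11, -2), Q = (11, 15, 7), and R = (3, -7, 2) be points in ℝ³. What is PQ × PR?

(68, -87, 274)

PQ = (-3, 26, 9)
PR = (-11, 4, 4)
i: 26·4 - 9·4 = 104 - 36 = 68
j: 9·(-11) - (-3)·4 = -99 - (-12) = -87
k: (-3)·4 - 26·(-11) = -12 - (-286) = 274
PQ × PR = (68, -87, 274)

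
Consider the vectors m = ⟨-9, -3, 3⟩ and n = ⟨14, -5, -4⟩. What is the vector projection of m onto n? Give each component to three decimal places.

m · n = (-9)·14 + (-3)·(-5) + 3·(-4) = -126 + 15 - 12 = -123
|n|² = 196 + 25 + 16 = 237
proj_n m = (-123/237) · (14, -5, -4) ≈ (-7.266, 2.595, 2.076)

(-7.266, 2.595, 2.076)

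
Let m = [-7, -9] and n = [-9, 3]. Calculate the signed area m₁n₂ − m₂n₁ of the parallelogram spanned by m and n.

(-7)·3 - (-9)·(-9) = -21 - 81 = -102

-102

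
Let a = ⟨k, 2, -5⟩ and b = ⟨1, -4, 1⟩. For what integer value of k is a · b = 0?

a · b = k·1 + 2·(-4) + (-5)·1 = -13 + 1k
Set equal to 0: 1k = 13, so k = 13.

13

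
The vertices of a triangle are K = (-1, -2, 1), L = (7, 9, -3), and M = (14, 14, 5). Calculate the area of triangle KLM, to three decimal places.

73.309

KL = (8, 11, -4),  KM = (15, 16, 4)
i: 11·4 - (-4)·16 = 44 - (-64) = 108
j: (-4)·15 - 8·4 = -60 - 32 = -92
k: 8·16 - 11·15 = 128 - 165 = -37
KL × KM = (108, -92, -37)
|KL × KM| = √21497 ≈ 146.6186
area = ½ · 146.6186 ≈ 73.309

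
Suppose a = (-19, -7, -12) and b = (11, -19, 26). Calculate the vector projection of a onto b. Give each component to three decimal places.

(-3.686, 6.366, -8.712)

a · b = (-19)·11 + (-7)·(-19) + (-12)·26 = -209 + 133 - 312 = -388
|b|² = 121 + 361 + 676 = 1158
proj_b a = (-388/1158) · (11, -19, 26) ≈ (-3.686, 6.366, -8.712)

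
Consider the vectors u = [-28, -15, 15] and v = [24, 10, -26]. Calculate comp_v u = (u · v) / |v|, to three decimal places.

-32.962

u · v = (-28)·24 + (-15)·10 + 15·(-26) = -672 - 150 - 390 = -1212
|v| = √(576 + 100 + 676) = √1352 ≈ 36.7696
comp_v u = -1212 / √1352 ≈ -32.962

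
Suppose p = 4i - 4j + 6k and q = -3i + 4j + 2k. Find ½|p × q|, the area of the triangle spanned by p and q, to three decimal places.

20.712

i: (-4)·2 - 6·4 = -8 - 24 = -32
j: 6·(-3) - 4·2 = -18 - 8 = -26
k: 4·4 - (-4)·(-3) = 16 - 12 = 4
p × q = (-32, -26, 4)
|p × q| = √((-32)² + (-26)² + 4²) = √1716 ≈ 41.4246
area = ½ · 41.4246 ≈ 20.712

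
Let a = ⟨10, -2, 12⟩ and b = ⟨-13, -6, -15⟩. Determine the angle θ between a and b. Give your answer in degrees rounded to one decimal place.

155.9

a · b = 10·(-13) + (-2)·(-6) + 12·(-15) = -130 + 12 - 180 = -298
|a|² = 100 + 4 + 144 = 248,  |a| = √248 ≈ 15.748016
|b|² = 169 + 36 + 225 = 430,  |b| = √430 ≈ 20.736441
cos θ = -298 / (15.748016 · 20.736441) ≈ -0.91255
θ = arccos(-0.91255) ≈ 155.9°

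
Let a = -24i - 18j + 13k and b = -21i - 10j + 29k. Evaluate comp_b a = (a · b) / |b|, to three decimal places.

28.540

a · b = (-24)·(-21) + (-18)·(-10) + 13·29 = 504 + 180 + 377 = 1061
|b| = √(441 + 100 + 841) = √1382 ≈ 37.1753
comp_b a = 1061 / √1382 ≈ 28.540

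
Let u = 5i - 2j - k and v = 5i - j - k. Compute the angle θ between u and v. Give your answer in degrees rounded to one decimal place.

u · v = 5·5 + (-2)·(-1) + (-1)·(-1) = 25 + 2 + 1 = 28
|u|² = 25 + 4 + 1 = 30,  |u| = √30 ≈ 5.477226
|v|² = 25 + 1 + 1 = 27,  |v| = √27 ≈ 5.196152
cos θ = 28 / (5.477226 · 5.196152) ≈ 0.98382
θ = arccos(0.98382) ≈ 10.3°

10.3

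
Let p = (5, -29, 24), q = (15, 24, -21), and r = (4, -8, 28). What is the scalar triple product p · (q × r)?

11952

q × r:
i: 24·28 - (-21)·(-8) = 672 - 168 = 504
j: (-21)·4 - 15·28 = -84 - 420 = -504
k: 15·(-8) - 24·4 = -120 - 96 = -216
q × r = (504, -504, -216)
p · (q × r) = 5·504 + (-29)·(-504) + 24·(-216) = 2520 + 14616 - 5184 = 11952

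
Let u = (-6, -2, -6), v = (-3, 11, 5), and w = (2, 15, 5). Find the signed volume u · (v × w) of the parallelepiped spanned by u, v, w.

472

v × w:
i: 11·5 - 5·15 = 55 - 75 = -20
j: 5·2 - (-3)·5 = 10 - (-15) = 25
k: (-3)·15 - 11·2 = -45 - 22 = -67
v × w = (-20, 25, -67)
u · (v × w) = (-6)·(-20) + (-2)·25 + (-6)·(-67) = 120 - 50 + 402 = 472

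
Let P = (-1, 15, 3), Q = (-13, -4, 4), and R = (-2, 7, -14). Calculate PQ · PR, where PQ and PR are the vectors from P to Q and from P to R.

147

PQ = Q − P = (-12, -19, 1)
PR = R − P = (-1, -8, -17)
PQ · PR = (-12)·(-1) + (-19)·(-8) + 1·(-17) = 12 + 152 - 17 = 147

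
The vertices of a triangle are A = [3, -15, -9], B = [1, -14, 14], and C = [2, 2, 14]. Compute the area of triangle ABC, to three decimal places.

AB = (-2, 1, 23),  AC = (-1, 17, 23)
i: 1·23 - 23·17 = 23 - 391 = -368
j: 23·(-1) - (-2)·23 = -23 - (-46) = 23
k: (-2)·17 - 1·(-1) = -34 - (-1) = -33
AB × AC = (-368, 23, -33)
|AB × AC| = √137042 ≈ 370.1918
area = ½ · 370.1918 ≈ 185.096

185.096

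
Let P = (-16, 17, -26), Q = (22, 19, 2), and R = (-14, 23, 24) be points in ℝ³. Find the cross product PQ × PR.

(-68, -1844, 224)

PQ = (38, 2, 28)
PR = (2, 6, 50)
i: 2·50 - 28·6 = 100 - 168 = -68
j: 28·2 - 38·50 = 56 - 1900 = -1844
k: 38·6 - 2·2 = 228 - 4 = 224
PQ × PR = (-68, -1844, 224)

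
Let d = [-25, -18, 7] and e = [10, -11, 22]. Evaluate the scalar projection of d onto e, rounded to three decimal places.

d · e = (-25)·10 + (-18)·(-11) + 7·22 = -250 + 198 + 154 = 102
|e| = √(100 + 121 + 484) = √705 ≈ 26.5518
comp_e d = 102 / √705 ≈ 3.842

3.842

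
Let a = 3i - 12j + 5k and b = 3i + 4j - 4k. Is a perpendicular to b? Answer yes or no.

a · b = 3·3 + (-12)·4 + 5·(-4) = 9 - 48 - 20 = -59
Nonzero, so the vectors are not orthogonal.

no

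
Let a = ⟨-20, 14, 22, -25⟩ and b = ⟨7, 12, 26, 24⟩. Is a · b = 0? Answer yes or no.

yes

a · b = (-20)·7 + 14·12 + 22·26 + (-25)·24 = -140 + 168 + 572 - 600 = 0
Zero, so the vectors are orthogonal.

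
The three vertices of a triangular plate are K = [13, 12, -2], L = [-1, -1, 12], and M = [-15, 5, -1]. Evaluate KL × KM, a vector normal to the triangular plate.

(85, -378, -266)

KL = (-14, -13, 14)
KM = (-28, -7, 1)
i: (-13)·1 - 14·(-7) = -13 - (-98) = 85
j: 14·(-28) - (-14)·1 = -392 - (-14) = -378
k: (-14)·(-7) - (-13)·(-28) = 98 - 364 = -266
KL × KM = (85, -378, -266)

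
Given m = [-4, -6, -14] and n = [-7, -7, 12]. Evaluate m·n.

m · n = (-4)·(-7) + (-6)·(-7) + (-14)·12 = 28 + 42 - 168 = -98

-98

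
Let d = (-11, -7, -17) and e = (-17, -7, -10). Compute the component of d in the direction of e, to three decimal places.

d · e = (-11)·(-17) + (-7)·(-7) + (-17)·(-10) = 187 + 49 + 170 = 406
|e| = √(289 + 49 + 100) = √438 ≈ 20.9284
comp_e d = 406 / √438 ≈ 19.399

19.399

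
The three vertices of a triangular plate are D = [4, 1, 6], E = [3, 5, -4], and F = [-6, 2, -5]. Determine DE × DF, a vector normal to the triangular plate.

DE = (-1, 4, -10)
DF = (-10, 1, -11)
i: 4·(-11) - (-10)·1 = -44 - (-10) = -34
j: (-10)·(-10) - (-1)·(-11) = 100 - 11 = 89
k: (-1)·1 - 4·(-10) = -1 - (-40) = 39
DE × DF = (-34, 89, 39)

(-34, 89, 39)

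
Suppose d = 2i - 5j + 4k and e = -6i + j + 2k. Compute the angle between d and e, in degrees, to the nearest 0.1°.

102.1

d · e = 2·(-6) + (-5)·1 + 4·2 = -12 - 5 + 8 = -9
|d|² = 4 + 25 + 16 = 45,  |d| = √45 ≈ 6.708204
|e|² = 36 + 1 + 4 = 41,  |e| = √41 ≈ 6.403124
cos θ = -9 / (6.708204 · 6.403124) ≈ -0.20953
θ = arccos(-0.20953) ≈ 102.1°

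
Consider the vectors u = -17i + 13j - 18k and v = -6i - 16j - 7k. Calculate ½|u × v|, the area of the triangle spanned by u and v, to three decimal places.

i: 13·(-7) - (-18)·(-16) = -91 - 288 = -379
j: (-18)·(-6) - (-17)·(-7) = 108 - 119 = -11
k: (-17)·(-16) - 13·(-6) = 272 - (-78) = 350
u × v = (-379, -11, 350)
|u × v| = √((-379)² + (-11)² + 350²) = √266262 ≈ 516.0058
area = ½ · 516.0058 ≈ 258.003

258.003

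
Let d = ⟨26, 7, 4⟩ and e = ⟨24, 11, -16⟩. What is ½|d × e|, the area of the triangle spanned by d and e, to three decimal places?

i: 7·(-16) - 4·11 = -112 - 44 = -156
j: 4·24 - 26·(-16) = 96 - (-416) = 512
k: 26·11 - 7·24 = 286 - 168 = 118
d × e = (-156, 512, 118)
|d × e| = √((-156)² + 512² + 118²) = √300404 ≈ 548.0912
area = ½ · 548.0912 ≈ 274.046

274.046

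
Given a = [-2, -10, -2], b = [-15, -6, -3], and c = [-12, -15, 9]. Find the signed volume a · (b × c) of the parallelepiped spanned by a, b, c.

b × c:
i: (-6)·9 - (-3)·(-15) = -54 - 45 = -99
j: (-3)·(-12) - (-15)·9 = 36 - (-135) = 171
k: (-15)·(-15) - (-6)·(-12) = 225 - 72 = 153
b × c = (-99, 171, 153)
a · (b × c) = (-2)·(-99) + (-10)·171 + (-2)·153 = 198 - 1710 - 306 = -1818

-1818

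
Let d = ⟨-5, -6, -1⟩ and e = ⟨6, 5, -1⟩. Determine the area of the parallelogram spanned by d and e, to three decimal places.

19.053

i: (-6)·(-1) - (-1)·5 = 6 - (-5) = 11
j: (-1)·6 - (-5)·(-1) = -6 - 5 = -11
k: (-5)·5 - (-6)·6 = -25 - (-36) = 11
d × e = (11, -11, 11)
|d × e| = √(11² + (-11)² + 11²) = √363 ≈ 19.0526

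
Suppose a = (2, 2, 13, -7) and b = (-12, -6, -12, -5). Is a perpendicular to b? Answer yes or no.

no

a · b = 2·(-12) + 2·(-6) + 13·(-12) + (-7)·(-5) = -24 - 12 - 156 + 35 = -157
Nonzero, so the vectors are not orthogonal.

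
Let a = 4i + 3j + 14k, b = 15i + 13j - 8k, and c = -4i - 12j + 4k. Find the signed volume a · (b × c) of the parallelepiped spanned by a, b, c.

b × c:
i: 13·4 - (-8)·(-12) = 52 - 96 = -44
j: (-8)·(-4) - 15·4 = 32 - 60 = -28
k: 15·(-12) - 13·(-4) = -180 - (-52) = -128
b × c = (-44, -28, -128)
a · (b × c) = 4·(-44) + 3·(-28) + 14·(-128) = -176 - 84 - 1792 = -2052

-2052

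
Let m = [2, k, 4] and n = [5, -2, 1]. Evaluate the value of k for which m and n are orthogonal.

7

m · n = 2·5 + k·(-2) + 4·1 = 14 - 2k
Set equal to 0: -2k = -14, so k = 7.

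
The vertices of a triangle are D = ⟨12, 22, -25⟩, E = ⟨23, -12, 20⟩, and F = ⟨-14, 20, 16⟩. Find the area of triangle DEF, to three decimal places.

DE = (11, -34, 45),  DF = (-26, -2, 41)
i: (-34)·41 - 45·(-2) = -1394 - (-90) = -1304
j: 45·(-26) - 11·41 = -1170 - 451 = -1621
k: 11·(-2) - (-34)·(-26) = -22 - 884 = -906
DE × DF = (-1304, -1621, -906)
|DE × DF| = √5148893 ≈ 2269.1172
area = ½ · 2269.1172 ≈ 1134.559

1134.559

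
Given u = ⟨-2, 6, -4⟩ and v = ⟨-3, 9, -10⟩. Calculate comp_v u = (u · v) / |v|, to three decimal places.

7.255

u · v = (-2)·(-3) + 6·9 + (-4)·(-10) = 6 + 54 + 40 = 100
|v| = √(9 + 81 + 100) = √190 ≈ 13.7840
comp_v u = 100 / √190 ≈ 7.255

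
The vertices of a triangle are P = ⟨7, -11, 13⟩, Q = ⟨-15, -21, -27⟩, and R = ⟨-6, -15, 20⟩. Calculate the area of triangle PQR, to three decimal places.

PQ = (-22, -10, -40),  PR = (-13, -4, 7)
i: (-10)·7 - (-40)·(-4) = -70 - 160 = -230
j: (-40)·(-13) - (-22)·7 = 520 - (-154) = 674
k: (-22)·(-4) - (-10)·(-13) = 88 - 130 = -42
PQ × PR = (-230, 674, -42)
|PQ × PR| = √508940 ≈ 713.4003
area = ½ · 713.4003 ≈ 356.700

356.700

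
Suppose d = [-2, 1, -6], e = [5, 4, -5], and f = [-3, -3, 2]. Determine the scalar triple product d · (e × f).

37

e × f:
i: 4·2 - (-5)·(-3) = 8 - 15 = -7
j: (-5)·(-3) - 5·2 = 15 - 10 = 5
k: 5·(-3) - 4·(-3) = -15 - (-12) = -3
e × f = (-7, 5, -3)
d · (e × f) = (-2)·(-7) + 1·5 + (-6)·(-3) = 14 + 5 + 18 = 37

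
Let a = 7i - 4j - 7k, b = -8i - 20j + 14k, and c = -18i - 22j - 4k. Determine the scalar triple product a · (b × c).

b × c:
i: (-20)·(-4) - 14·(-22) = 80 - (-308) = 388
j: 14·(-18) - (-8)·(-4) = -252 - 32 = -284
k: (-8)·(-22) - (-20)·(-18) = 176 - 360 = -184
b × c = (388, -284, -184)
a · (b × c) = 7·388 + (-4)·(-284) + (-7)·(-184) = 2716 + 1136 + 1288 = 5140

5140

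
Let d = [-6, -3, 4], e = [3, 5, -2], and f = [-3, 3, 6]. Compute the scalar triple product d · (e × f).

e × f:
i: 5·6 - (-2)·3 = 30 - (-6) = 36
j: (-2)·(-3) - 3·6 = 6 - 18 = -12
k: 3·3 - 5·(-3) = 9 - (-15) = 24
e × f = (36, -12, 24)
d · (e × f) = (-6)·36 + (-3)·(-12) + 4·24 = -216 + 36 + 96 = -84

-84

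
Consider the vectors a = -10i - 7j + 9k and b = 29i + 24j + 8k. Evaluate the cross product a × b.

(-272, 341, -37)

i: (-7)·8 - 9·24 = -56 - 216 = -272
j: 9·29 - (-10)·8 = 261 - (-80) = 341
k: (-10)·24 - (-7)·29 = -240 - (-203) = -37
a × b = (-272, 341, -37)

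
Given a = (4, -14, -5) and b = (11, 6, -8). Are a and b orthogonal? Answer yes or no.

yes

a · b = 4·11 + (-14)·6 + (-5)·(-8) = 44 - 84 + 40 = 0
Zero, so the vectors are orthogonal.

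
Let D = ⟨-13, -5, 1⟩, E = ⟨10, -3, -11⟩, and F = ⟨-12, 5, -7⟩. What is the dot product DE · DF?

DE = E − D = (23, 2, -12)
DF = F − D = (1, 10, -8)
DE · DF = 23·1 + 2·10 + (-12)·(-8) = 23 + 20 + 96 = 139

139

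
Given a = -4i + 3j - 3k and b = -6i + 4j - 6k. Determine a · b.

54

a · b = (-4)·(-6) + 3·4 + (-3)·(-6) = 24 + 12 + 18 = 54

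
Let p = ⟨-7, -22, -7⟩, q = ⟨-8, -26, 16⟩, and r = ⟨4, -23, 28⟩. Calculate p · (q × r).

q × r:
i: (-26)·28 - 16·(-23) = -728 - (-368) = -360
j: 16·4 - (-8)·28 = 64 - (-224) = 288
k: (-8)·(-23) - (-26)·4 = 184 - (-104) = 288
q × r = (-360, 288, 288)
p · (q × r) = (-7)·(-360) + (-22)·288 + (-7)·288 = 2520 - 6336 - 2016 = -5832

-5832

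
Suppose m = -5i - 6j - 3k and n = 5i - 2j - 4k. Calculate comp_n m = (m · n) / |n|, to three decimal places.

m · n = (-5)·5 + (-6)·(-2) + (-3)·(-4) = -25 + 12 + 12 = -1
|n| = √(25 + 4 + 16) = √45 ≈ 6.7082
comp_n m = -1 / √45 ≈ -0.149

-0.149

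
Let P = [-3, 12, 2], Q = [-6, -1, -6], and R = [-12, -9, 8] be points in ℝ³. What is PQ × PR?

PQ = (-3, -13, -8)
PR = (-9, -21, 6)
i: (-13)·6 - (-8)·(-21) = -78 - 168 = -246
j: (-8)·(-9) - (-3)·6 = 72 - (-18) = 90
k: (-3)·(-21) - (-13)·(-9) = 63 - 117 = -54
PQ × PR = (-246, 90, -54)

(-246, 90, -54)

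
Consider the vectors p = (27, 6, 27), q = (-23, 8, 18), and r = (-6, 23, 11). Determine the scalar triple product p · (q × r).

-20919

q × r:
i: 8·11 - 18·23 = 88 - 414 = -326
j: 18·(-6) - (-23)·11 = -108 - (-253) = 145
k: (-23)·23 - 8·(-6) = -529 - (-48) = -481
q × r = (-326, 145, -481)
p · (q × r) = 27·(-326) + 6·145 + 27·(-481) = -8802 + 870 - 12987 = -20919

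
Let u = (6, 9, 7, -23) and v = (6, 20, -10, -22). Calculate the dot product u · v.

u · v = 6·6 + 9·20 + 7·(-10) + (-23)·(-22) = 36 + 180 - 70 + 506 = 652

652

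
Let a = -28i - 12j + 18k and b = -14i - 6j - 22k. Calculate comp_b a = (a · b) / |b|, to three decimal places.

a · b = (-28)·(-14) + (-12)·(-6) + 18·(-22) = 392 + 72 - 396 = 68
|b| = √(196 + 36 + 484) = √716 ≈ 26.7582
comp_b a = 68 / √716 ≈ 2.541

2.541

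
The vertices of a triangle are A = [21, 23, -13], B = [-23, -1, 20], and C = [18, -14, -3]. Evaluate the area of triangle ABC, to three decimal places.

AB = (-44, -24, 33),  AC = (-3, -37, 10)
i: (-24)·10 - 33·(-37) = -240 - (-1221) = 981
j: 33·(-3) - (-44)·10 = -99 - (-440) = 341
k: (-44)·(-37) - (-24)·(-3) = 1628 - 72 = 1556
AB × AC = (981, 341, 1556)
|AB × AC| = √3499778 ≈ 1870.7694
area = ½ · 1870.7694 ≈ 935.385

935.385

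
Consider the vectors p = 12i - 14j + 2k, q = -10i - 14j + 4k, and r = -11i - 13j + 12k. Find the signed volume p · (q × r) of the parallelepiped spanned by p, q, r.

-2504

q × r:
i: (-14)·12 - 4·(-13) = -168 - (-52) = -116
j: 4·(-11) - (-10)·12 = -44 - (-120) = 76
k: (-10)·(-13) - (-14)·(-11) = 130 - 154 = -24
q × r = (-116, 76, -24)
p · (q × r) = 12·(-116) + (-14)·76 + 2·(-24) = -1392 - 1064 - 48 = -2504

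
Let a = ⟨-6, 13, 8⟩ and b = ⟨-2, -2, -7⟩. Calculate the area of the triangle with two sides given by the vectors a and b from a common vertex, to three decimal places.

51.071

i: 13·(-7) - 8·(-2) = -91 - (-16) = -75
j: 8·(-2) - (-6)·(-7) = -16 - 42 = -58
k: (-6)·(-2) - 13·(-2) = 12 - (-26) = 38
a × b = (-75, -58, 38)
|a × b| = √((-75)² + (-58)² + 38²) = √10433 ≈ 102.1421
area = ½ · 102.1421 ≈ 51.071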